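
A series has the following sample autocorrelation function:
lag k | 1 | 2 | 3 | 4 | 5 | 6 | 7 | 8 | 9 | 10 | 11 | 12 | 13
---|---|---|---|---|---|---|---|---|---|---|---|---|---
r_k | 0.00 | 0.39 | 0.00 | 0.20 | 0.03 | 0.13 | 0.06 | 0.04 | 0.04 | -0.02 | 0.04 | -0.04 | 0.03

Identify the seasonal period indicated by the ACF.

2

The largest autocorrelation is r_2 = 0.39, with a weaker echo at lag 4 (0.20); the remaining lags stay at or below 0.13.
The dominant spike at lag 2 indicates a seasonal period of 2.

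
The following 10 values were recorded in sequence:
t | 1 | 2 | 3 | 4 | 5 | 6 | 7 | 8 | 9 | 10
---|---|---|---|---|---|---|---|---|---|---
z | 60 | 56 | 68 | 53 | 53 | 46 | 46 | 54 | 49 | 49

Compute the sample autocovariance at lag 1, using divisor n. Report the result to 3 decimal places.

11.944

Mean z̄ = (60 + 56 + 68 + 53 + 53 + 46 + 46 + 54 + 49 + 49)/10 = 53.4000
Σ_{t=1}^{9}(z_t−z̄)(z_{t+1}−z̄) = 119.4400
γ_1 = 119.4400 / 10 = 11.944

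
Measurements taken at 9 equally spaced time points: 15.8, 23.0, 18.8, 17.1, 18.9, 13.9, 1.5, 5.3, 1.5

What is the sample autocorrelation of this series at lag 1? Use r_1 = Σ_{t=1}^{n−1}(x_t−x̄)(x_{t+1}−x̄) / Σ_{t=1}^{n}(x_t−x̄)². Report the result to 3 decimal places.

Mean x̄ = (15.8 + 23.0 + 18.8 + 17.1 + 18.9 + 13.9 + 1.5 + 5.3 + 1.5)/9 = 12.8667
Numerator Σ_{t=1}^{8}(x_t−x̄)(x_{t+1}−x̄) = 307.0122
Denominator Σ(x_t−x̄)² = 517.5400
r_1 = 307.0122 / 517.5400 = 0.593

0.593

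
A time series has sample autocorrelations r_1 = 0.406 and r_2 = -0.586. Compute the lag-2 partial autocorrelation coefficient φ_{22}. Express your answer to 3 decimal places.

-0.899

φ_{22} = (r_2 − r_1²) / (1 − r_1²)
r_1² = (0.406)² = 0.164836
Numerator = -0.586 − 0.1648 = -0.7508; denominator = 1 − 0.1648 = 0.8352
φ_{22} = -0.7508 / 0.8352 = -0.899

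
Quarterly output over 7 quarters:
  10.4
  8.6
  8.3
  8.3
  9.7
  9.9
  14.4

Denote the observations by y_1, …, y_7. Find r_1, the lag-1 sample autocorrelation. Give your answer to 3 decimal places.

0.165

Mean ȳ = (10.4 + 8.6 + 8.3 + 8.3 + 9.7 + 9.9 + 14.4)/7 = 9.9429
Deviations from mean: 0.4571, -1.3429, -1.6429, -1.6429, -0.2429, -0.0429, 4.4571
Numerator Σ_{t=1}^{6}(y_t−ȳ)(y_{t+1}−ȳ) = 4.5096
Denominator Σ(y_t−ȳ)² = 27.3371
r_1 = 4.5096 / 27.3371 = 0.165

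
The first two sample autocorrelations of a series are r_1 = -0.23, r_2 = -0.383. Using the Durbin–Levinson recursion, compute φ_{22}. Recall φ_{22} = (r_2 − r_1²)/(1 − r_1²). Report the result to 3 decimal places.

φ_{22} = (r_2 − r_1²) / (1 − r_1²)
r_1² = (-0.23)² = 0.0529
Numerator = -0.383 − 0.0529 = -0.4359; denominator = 1 − 0.0529 = 0.9471
φ_{22} = -0.4359 / 0.9471 = -0.460

-0.460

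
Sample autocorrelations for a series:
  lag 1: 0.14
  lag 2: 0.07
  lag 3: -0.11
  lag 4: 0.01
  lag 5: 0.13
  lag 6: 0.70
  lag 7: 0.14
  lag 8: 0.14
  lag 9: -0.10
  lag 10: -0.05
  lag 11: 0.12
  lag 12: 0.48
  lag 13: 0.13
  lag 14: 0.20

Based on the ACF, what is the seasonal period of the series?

The largest autocorrelation is r_6 = 0.70, with a weaker echo at lag 12 (0.48); the remaining lags stay at or below 0.20.
The dominant spike at lag 6 indicates a seasonal period of 6.

6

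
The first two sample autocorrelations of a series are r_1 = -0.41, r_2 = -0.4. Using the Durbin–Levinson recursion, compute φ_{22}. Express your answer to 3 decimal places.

φ_{22} = (r_2 − r_1²) / (1 − r_1²)
r_1² = (-0.41)² = 0.1681
Numerator = -0.4 − 0.1681 = -0.5681; denominator = 1 − 0.1681 = 0.8319
φ_{22} = -0.5681 / 0.8319 = -0.683

-0.683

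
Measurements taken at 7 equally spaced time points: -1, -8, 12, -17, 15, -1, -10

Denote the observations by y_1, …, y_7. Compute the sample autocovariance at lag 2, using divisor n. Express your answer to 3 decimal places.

25.886

Mean ȳ = (-1 − 8 + 12 − 17 + 15 − 1 − 10)/7 = -1.4286
Σ_{t=1}^{5}(y_t−ȳ)(y_{t+2}−ȳ) = 181.2041
γ_2 = 181.2041 / 7 = 25.886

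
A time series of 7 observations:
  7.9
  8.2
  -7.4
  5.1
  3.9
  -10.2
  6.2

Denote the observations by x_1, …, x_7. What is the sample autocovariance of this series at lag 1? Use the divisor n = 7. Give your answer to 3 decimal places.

Mean x̄ = (7.9 + 8.2 − 7.4 + 5.1 + 3.9 − 10.2 + 6.2)/7 = 1.9571
Σ_{t=1}^{6}(x_t−x̄)(x_{t+1}−x̄) = -119.8176
γ_1 = -119.8176 / 7 = -17.117

-17.117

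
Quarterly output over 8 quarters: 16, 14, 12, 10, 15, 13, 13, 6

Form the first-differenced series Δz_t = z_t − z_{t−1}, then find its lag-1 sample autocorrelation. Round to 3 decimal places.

-0.204

First differences Δz: -2, -2, -2, 5, -2, 0, -7
Mean of differences = -1.4286
Numerator Σ(Δz_t−Δz̄)(Δz_{t+1}−Δz̄) = -15.4694
Denominator Σ(Δz_t−Δz̄)² = 75.7143
r_1(Δz) = -15.4694 / 75.7143 = -0.204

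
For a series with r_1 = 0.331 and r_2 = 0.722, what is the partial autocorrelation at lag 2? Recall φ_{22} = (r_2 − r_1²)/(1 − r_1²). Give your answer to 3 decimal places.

0.688

φ_{22} = (r_2 − r_1²) / (1 − r_1²)
r_1² = (0.331)² = 0.109561
Numerator = 0.722 − 0.1096 = 0.6124; denominator = 1 − 0.1096 = 0.8904
φ_{22} = 0.6124 / 0.8904 = 0.688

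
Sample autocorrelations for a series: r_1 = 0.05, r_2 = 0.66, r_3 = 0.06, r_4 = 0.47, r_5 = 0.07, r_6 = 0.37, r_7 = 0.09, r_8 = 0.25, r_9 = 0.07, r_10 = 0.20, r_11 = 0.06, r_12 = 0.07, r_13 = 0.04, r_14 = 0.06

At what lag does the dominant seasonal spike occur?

The largest autocorrelation is r_2 = 0.66, with weaker echoes at lags 4 (0.47), 6 (0.37), 8 (0.25) and 10 (0.20); the remaining lags stay at or below 0.09.
The dominant spike at lag 2 indicates a seasonal period of 2.

2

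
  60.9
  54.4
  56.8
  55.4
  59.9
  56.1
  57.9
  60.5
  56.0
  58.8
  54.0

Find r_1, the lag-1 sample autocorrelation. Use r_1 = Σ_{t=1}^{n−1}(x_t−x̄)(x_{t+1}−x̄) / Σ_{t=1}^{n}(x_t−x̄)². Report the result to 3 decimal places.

-0.441

Mean x̄ = (60.9 + 54.4 + 56.8 + 55.4 + 59.9 + 56.1 + 57.9 + 60.5 + 56.0 + 58.8 + 54.0)/11 = 57.3364
Numerator Σ_{t=1}^{10}(x_t−x̄)(x_{t+1}−x̄) = -25.9650
Denominator Σ(x_t−x̄)² = 58.8455
r_1 = -25.9650 / 58.8455 = -0.441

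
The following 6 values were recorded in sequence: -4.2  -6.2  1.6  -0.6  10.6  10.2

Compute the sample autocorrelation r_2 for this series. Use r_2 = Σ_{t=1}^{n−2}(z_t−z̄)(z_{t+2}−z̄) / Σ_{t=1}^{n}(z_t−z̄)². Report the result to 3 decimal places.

-0.005

Mean z̄ = (-4.2 − 6.2 + 1.6 − 0.6 + 10.6 + 10.2)/6 = 1.9000
Deviations from mean: -6.1000, -8.1000, -0.3000, -2.5000, 8.7000, 8.3000
Σ(z_t−z̄)(z_{t+2}−z̄) = (1.8300) + (20.2500) + (-2.6100) + (-20.7500) = -1.2800
Denominator Σ(z_t−z̄)² = 253.7400
r_2 = -1.2800 / 253.7400 = -0.005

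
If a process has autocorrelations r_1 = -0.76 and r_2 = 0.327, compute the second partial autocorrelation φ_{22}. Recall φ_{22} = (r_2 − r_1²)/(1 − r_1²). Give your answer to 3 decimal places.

-0.593

φ_{22} = (r_2 − r_1²) / (1 − r_1²)
r_1² = (-0.76)² = 0.5776
Numerator = 0.327 − 0.5776 = -0.2506; denominator = 1 − 0.5776 = 0.4224
φ_{22} = -0.2506 / 0.4224 = -0.593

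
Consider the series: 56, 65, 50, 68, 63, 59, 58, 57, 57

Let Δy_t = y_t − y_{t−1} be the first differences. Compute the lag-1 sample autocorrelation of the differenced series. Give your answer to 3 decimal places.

-0.697

First differences Δy: 9, -15, 18, -5, -4, -1, -1, 0
Mean of differences = 0.1250
Numerator Σ(Δy_t−Δȳ)(Δy_{t+1}−Δȳ) = -469.0156
Denominator Σ(Δy_t−Δȳ)² = 672.8750
r_1(Δy) = -469.0156 / 672.8750 = -0.697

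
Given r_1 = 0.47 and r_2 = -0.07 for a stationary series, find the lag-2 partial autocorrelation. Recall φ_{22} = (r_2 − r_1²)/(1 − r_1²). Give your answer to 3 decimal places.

-0.373

φ_{22} = (r_2 − r_1²) / (1 − r_1²)
r_1² = (0.47)² = 0.2209
Numerator = -0.07 − 0.2209 = -0.2909; denominator = 1 − 0.2209 = 0.7791
φ_{22} = -0.2909 / 0.7791 = -0.373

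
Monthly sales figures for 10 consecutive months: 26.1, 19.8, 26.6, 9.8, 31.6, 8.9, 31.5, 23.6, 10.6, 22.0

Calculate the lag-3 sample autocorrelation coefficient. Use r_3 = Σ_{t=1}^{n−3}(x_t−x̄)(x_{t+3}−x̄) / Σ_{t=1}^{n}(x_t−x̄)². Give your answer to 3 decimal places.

-0.136

Mean x̄ = (26.1 + 19.8 + 26.6 + 9.8 + 31.6 + 8.9 + 31.5 + 23.6 + 10.6 + 22.0)/10 = 21.0500
Σ(x_t−x̄)(x_{t+3}−x̄) = (-56.8125) + (-13.1875) + (-67.4325) + (-117.5625) + (26.9025) + (126.9675) + (9.9275) = -91.1975
Denominator Σ(x_t−x̄)² = 669.1650
r_3 = -91.1975 / 669.1650 = -0.136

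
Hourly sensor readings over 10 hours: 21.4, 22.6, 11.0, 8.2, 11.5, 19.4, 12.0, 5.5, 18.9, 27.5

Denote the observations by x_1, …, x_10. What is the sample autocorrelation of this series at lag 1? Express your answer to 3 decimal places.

Mean x̄ = (21.4 + 22.6 + 11.0 + 8.2 + 11.5 + 19.4 + 12.0 + 5.5 + 18.9 + 27.5)/10 = 15.8000
Numerator Σ_{t=1}^{9}(x_t−x̄)(x_{t+1}−x̄) = 88.9200
Denominator Σ(x_t−x̄)² = 456.8800
r_1 = 88.9200 / 456.8800 = 0.195

0.195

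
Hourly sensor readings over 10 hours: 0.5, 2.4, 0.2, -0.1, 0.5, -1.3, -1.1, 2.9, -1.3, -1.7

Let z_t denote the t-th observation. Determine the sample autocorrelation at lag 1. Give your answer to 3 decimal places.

Mean z̄ = (0.5 + 2.4 + 0.2 − 0.1 + 0.5 − 1.3 − 1.1 + 2.9 − 1.3 − 1.7)/10 = 0.1000
Numerator Σ_{t=1}^{9}(z_t−z̄)(z_{t+1}−z̄) = -2.5900
Denominator Σ(z_t−z̄)² = 22.1000
r_1 = -2.5900 / 22.1000 = -0.117

-0.117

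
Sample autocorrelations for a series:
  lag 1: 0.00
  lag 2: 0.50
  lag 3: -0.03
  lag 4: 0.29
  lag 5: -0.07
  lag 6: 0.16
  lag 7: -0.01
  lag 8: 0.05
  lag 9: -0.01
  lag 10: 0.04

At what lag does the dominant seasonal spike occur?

The largest autocorrelation is r_2 = 0.50, with weaker echoes at lags 4 (0.29) and 6 (0.16); the remaining lags stay at or below 0.05.
The dominant spike at lag 2 indicates a seasonal period of 2.

2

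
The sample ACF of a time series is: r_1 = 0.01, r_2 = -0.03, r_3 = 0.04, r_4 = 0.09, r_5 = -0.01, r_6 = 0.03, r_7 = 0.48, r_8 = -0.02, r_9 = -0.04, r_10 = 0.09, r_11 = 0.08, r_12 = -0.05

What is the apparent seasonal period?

The largest autocorrelation is r_7 = 0.48; the remaining lags stay at or below 0.09.
The dominant spike at lag 7 indicates a seasonal period of 7.

7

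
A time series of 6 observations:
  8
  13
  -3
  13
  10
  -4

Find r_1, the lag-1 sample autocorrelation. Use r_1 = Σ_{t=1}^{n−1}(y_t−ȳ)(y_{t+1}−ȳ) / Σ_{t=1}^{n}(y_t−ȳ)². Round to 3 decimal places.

-0.420

Mean ȳ = (8 + 13 − 3 + 13 + 10 − 4)/6 = 6.1667
Deviations from mean: 1.8333, 6.8333, -9.1667, 6.8333, 3.8333, -10.1667
Σ(y_t−ȳ)(y_{t+1}−ȳ) = (12.5278) + (-62.6389) + (-62.6389) + (26.1944) + (-38.9722) = -125.5278
Denominator Σ(y_t−ȳ)² = 298.8333
r_1 = -125.5278 / 298.8333 = -0.420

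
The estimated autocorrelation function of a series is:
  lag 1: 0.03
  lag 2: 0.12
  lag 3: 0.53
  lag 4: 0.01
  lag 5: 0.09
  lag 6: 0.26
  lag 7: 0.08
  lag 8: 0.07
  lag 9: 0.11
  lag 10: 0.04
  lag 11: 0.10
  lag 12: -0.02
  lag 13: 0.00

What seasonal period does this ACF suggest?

3

The largest autocorrelation is r_3 = 0.53, with a weaker echo at lag 6 (0.26); the remaining lags stay at or below 0.12.
The dominant spike at lag 3 indicates a seasonal period of 3.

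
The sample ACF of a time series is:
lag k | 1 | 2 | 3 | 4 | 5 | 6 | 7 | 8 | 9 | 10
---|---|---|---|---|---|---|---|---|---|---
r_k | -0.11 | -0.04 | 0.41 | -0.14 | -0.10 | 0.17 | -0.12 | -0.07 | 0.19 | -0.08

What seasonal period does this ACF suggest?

The largest autocorrelation is r_3 = 0.41, with weaker echoes at lags 6 (0.17) and 9 (0.19); the remaining lags stay at or below -0.04.
The dominant spike at lag 3 indicates a seasonal period of 3.

3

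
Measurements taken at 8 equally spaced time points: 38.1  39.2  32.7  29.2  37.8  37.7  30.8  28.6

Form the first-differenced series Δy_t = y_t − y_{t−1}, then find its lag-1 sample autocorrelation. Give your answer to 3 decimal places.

First differences Δy: 1.1, -6.5, -3.5, 8.6, -0.1, -6.9, -2.2
Mean of differences = -1.3571
Numerator Σ(Δy_t−Δȳ)(Δy_{t+1}−Δȳ) = -12.7318
Denominator Σ(Δy_t−Δȳ)² = 169.2371
r_1(Δy) = -12.7318 / 169.2371 = -0.075

-0.075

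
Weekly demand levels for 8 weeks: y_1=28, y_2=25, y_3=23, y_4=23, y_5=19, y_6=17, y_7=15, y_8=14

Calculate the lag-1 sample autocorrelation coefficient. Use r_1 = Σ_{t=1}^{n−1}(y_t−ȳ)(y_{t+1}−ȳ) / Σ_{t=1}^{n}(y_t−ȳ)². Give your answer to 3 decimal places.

0.612

Mean ȳ = (28 + 25 + 23 + 23 + 19 + 17 + 15 + 14)/8 = 20.5000
Deviations from mean: 7.5000, 4.5000, 2.5000, 2.5000, -1.5000, -3.5000, -5.5000, -6.5000
Σ(y_t−ȳ)(y_{t+1}−ȳ) = (33.7500) + (11.2500) + (6.2500) + (-3.7500) + (5.2500) + (19.2500) + (35.7500) = 107.7500
Denominator Σ(y_t−ȳ)² = 176.0000
r_1 = 107.7500 / 176.0000 = 0.612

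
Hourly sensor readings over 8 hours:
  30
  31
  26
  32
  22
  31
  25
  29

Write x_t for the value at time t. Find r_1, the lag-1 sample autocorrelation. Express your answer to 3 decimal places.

Mean x̄ = (30 + 31 + 26 + 32 + 22 + 31 + 25 + 29)/8 = 28.2500
Σ(x_t−x̄)(x_{t+1}−x̄) = (4.8125) + (-6.1875) + (-8.4375) + (-23.4375) + (-17.1875) + (-8.9375) + (-2.4375) = -61.8125
Denominator Σ(x_t−x̄)² = 87.5000
r_1 = -61.8125 / 87.5000 = -0.706

-0.706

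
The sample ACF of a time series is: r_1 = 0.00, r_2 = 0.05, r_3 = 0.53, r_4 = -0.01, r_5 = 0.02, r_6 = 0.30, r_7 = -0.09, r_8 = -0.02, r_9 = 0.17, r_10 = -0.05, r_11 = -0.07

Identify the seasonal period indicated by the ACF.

3

The largest autocorrelation is r_3 = 0.53, with weaker echoes at lags 6 (0.30) and 9 (0.17); the remaining lags stay at or below 0.05.
The dominant spike at lag 3 indicates a seasonal period of 3.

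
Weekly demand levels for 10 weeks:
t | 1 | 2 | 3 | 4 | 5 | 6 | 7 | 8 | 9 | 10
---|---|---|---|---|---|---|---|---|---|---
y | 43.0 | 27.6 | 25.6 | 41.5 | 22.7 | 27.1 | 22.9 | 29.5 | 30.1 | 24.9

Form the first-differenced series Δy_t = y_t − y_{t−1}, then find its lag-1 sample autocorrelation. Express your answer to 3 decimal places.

First differences Δy: -15.4, -2.0, 15.9, -18.8, 4.4, -4.2, 6.6, 0.6, -5.2
Mean of differences = -2.0111
Numerator Σ(Δy_t−Δȳ)(Δy_{t+1}−Δȳ) = -427.0168
Denominator Σ(Δy_t−Δȳ)² = 918.9689
r_1(Δy) = -427.0168 / 918.9689 = -0.465

-0.465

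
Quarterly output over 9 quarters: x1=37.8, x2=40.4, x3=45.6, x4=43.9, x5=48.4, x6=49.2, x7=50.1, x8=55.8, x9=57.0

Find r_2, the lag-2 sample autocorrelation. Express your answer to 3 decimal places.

0.234

Mean x̄ = (37.8 + 40.4 + 45.6 + 43.9 + 48.4 + 49.2 + 50.1 + 55.8 + 57.0)/9 = 47.5778
Σ(x_t−x̄)(x_{t+2}−x̄) = (19.3383) + (26.3983) + (-1.6262) + (-5.9662) + (2.0738) + (13.3383) + (23.7649) = 77.3212
Denominator Σ(x_t−x̄)² = 330.6156
r_2 = 77.3212 / 330.6156 = 0.234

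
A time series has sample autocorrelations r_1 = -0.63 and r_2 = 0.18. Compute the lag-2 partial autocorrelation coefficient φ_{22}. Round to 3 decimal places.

-0.360

φ_{22} = (r_2 − r_1²) / (1 − r_1²)
r_1² = (-0.63)² = 0.3969
Numerator = 0.18 − 0.3969 = -0.2169; denominator = 1 − 0.3969 = 0.6031
φ_{22} = -0.2169 / 0.6031 = -0.360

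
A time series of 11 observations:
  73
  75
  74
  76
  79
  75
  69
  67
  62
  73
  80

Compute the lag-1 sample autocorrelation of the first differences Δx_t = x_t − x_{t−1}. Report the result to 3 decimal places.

0.223

First differences Δx: 2, -1, 2, 3, -4, -6, -2, -5, 11, 7
Mean of differences = 0.7000
Numerator Σ(Δx_t−Δx̄)(Δx_{t+1}−Δx̄) = 58.9100
Denominator Σ(Δx_t−Δx̄)² = 264.1000
r_1(Δx) = 58.9100 / 264.1000 = 0.223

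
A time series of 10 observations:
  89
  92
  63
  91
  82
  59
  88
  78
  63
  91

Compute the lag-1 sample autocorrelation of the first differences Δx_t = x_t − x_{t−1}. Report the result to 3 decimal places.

-0.516

First differences Δx: 3, -29, 28, -9, -23, 29, -10, -15, 28
Mean of differences = 0.2222
Numerator Σ(Δx_t−Δx̄)(Δx_{t+1}−Δx̄) = -2164.6049
Denominator Σ(Δx_t−Δx̄)² = 4193.5556
r_1(Δx) = -2164.6049 / 4193.5556 = -0.516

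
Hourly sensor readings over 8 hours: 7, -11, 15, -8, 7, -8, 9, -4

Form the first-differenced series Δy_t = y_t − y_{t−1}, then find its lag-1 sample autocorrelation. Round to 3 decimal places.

-0.861

First differences Δy: -18, 26, -23, 15, -15, 17, -13
Mean of differences = -1.5714
Numerator Σ(Δy_t−Δȳ)(Δy_{t+1}−Δȳ) = -2083.0408
Denominator Σ(Δy_t−Δȳ)² = 2419.7143
r_1(Δy) = -2083.0408 / 2419.7143 = -0.861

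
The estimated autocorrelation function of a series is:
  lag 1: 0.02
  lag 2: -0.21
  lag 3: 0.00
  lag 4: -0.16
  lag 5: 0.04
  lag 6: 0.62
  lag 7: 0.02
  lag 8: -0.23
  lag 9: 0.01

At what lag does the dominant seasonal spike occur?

The largest autocorrelation is r_6 = 0.62; the remaining lags stay at or below 0.04.
The dominant spike at lag 6 indicates a seasonal period of 6.

6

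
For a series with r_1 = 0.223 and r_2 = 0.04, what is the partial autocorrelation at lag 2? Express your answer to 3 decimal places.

-0.010

φ_{22} = (r_2 − r_1²) / (1 − r_1²)
r_1² = (0.223)² = 0.049729
Numerator = 0.04 − 0.0497 = -0.0097; denominator = 1 − 0.0497 = 0.9503
φ_{22} = -0.0097 / 0.9503 = -0.010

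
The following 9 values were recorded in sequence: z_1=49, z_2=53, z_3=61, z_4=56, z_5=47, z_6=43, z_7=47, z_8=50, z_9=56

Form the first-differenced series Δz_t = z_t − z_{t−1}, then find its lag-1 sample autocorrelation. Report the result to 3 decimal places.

First differences Δz: 4, 8, -5, -9, -4, 4, 3, 6
Mean of differences = 0.8750
Numerator Σ(Δz_t−Δz̄)(Δz_{t+1}−Δz̄) = 88.8594
Denominator Σ(Δz_t−Δz̄)² = 256.8750
r_1(Δz) = 88.8594 / 256.8750 = 0.346

0.346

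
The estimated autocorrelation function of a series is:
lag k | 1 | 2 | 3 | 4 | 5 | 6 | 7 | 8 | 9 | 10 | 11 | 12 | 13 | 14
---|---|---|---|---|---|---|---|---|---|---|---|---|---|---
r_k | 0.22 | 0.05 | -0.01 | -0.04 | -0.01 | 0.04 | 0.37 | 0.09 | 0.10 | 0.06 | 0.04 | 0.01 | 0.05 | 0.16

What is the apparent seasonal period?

7

The largest autocorrelation is r_7 = 0.37; the remaining lags stay at or below 0.22. The elevated value at lag 1 (0.22), dropping to 0.05 at lag 2, reflects decaying short-term dependence rather than seasonality.
The dominant spike at lag 7 indicates a seasonal period of 7.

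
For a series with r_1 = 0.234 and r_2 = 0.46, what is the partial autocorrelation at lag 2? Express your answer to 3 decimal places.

0.429

φ_{22} = (r_2 − r_1²) / (1 − r_1²)
r_1² = (0.234)² = 0.054756
Numerator = 0.46 − 0.0548 = 0.4052; denominator = 1 − 0.0548 = 0.9452
φ_{22} = 0.4052 / 0.9452 = 0.429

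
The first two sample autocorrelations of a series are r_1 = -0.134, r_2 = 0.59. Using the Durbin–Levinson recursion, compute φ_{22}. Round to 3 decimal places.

0.583

φ_{22} = (r_2 − r_1²) / (1 − r_1²)
r_1² = (-0.134)² = 0.017956
Numerator = 0.59 − 0.0180 = 0.5720; denominator = 1 − 0.0180 = 0.9820
φ_{22} = 0.5720 / 0.9820 = 0.583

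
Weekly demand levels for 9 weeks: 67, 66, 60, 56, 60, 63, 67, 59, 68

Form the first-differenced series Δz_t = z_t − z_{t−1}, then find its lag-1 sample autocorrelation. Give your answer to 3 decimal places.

-0.273

First differences Δz: -1, -6, -4, 4, 3, 4, -8, 9
Mean of differences = 0.1250
Numerator Σ(Δz_t−Δz̄)(Δz_{t+1}−Δz̄) = -65.1406
Denominator Σ(Δz_t−Δz̄)² = 238.8750
r_1(Δz) = -65.1406 / 238.8750 = -0.273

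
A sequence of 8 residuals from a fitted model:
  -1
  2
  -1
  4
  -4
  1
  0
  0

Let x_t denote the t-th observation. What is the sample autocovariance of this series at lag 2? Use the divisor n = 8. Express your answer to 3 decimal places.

Mean x̄ = (-1 + 2 − 1 + 4 − 4 + 1 + 0 + 0)/8 = 0.1250
Deviations: -1.1250, 1.8750, -1.1250, 3.8750, -4.1250, 0.8750, -0.1250, -0.1250
Σ_{t=1}^{6}(x_t−x̄)(x_{t+2}−x̄) = 16.9688
γ_2 = 16.9688 / 8 = 2.121

2.121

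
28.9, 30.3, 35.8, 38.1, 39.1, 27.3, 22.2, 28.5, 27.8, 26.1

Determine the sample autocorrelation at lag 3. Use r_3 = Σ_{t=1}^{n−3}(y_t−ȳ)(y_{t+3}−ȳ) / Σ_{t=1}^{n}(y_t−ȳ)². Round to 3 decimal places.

Mean ȳ = (28.9 + 30.3 + 35.8 + 38.1 + 39.1 + 27.3 + 22.2 + 28.5 + 27.8 + 26.1)/10 = 30.4100
Σ(y_t−ȳ)(y_{t+3}−ȳ) = (-11.6119) + (-0.9559) + (-16.7629) + (-63.1349) + (-16.5979) + (8.1171) + (35.3851) = -65.5613
Denominator Σ(y_t−ȳ)² = 272.1090
r_3 = -65.5613 / 272.1090 = -0.241

-0.241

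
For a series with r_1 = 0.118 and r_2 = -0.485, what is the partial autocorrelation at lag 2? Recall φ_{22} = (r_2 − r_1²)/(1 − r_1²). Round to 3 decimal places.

-0.506

φ_{22} = (r_2 − r_1²) / (1 − r_1²)
r_1² = (0.118)² = 0.013924
Numerator = -0.485 − 0.0139 = -0.4989; denominator = 1 − 0.0139 = 0.9861
φ_{22} = -0.4989 / 0.9861 = -0.506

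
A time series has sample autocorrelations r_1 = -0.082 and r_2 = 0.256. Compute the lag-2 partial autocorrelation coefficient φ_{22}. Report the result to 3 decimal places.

0.251

φ_{22} = (r_2 − r_1²) / (1 − r_1²)
r_1² = (-0.082)² = 0.006724
Numerator = 0.256 − 0.0067 = 0.2493; denominator = 1 − 0.0067 = 0.9933
φ_{22} = 0.2493 / 0.9933 = 0.251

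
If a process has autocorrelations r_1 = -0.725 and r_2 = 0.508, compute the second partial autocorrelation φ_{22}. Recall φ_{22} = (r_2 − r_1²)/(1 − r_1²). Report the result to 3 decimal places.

φ_{22} = (r_2 − r_1²) / (1 − r_1²)
r_1² = (-0.725)² = 0.525625
Numerator = 0.508 − 0.5256 = -0.0176; denominator = 1 − 0.5256 = 0.4744
φ_{22} = -0.0176 / 0.4744 = -0.037

-0.037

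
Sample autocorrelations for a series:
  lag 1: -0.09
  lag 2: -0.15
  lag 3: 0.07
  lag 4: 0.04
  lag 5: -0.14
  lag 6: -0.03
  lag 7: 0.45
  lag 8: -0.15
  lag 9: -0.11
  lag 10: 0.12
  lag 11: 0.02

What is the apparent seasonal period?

The largest autocorrelation is r_7 = 0.45; the remaining lags stay at or below 0.12.
The dominant spike at lag 7 indicates a seasonal period of 7.

7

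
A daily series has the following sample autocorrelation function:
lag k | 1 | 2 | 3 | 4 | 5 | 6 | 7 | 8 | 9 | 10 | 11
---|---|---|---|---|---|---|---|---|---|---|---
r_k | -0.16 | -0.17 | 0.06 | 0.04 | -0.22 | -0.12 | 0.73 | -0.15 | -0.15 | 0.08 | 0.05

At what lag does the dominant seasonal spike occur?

The largest autocorrelation is r_7 = 0.73; the remaining lags stay at or below 0.08.
The dominant spike at lag 7 indicates a seasonal period of 7.

7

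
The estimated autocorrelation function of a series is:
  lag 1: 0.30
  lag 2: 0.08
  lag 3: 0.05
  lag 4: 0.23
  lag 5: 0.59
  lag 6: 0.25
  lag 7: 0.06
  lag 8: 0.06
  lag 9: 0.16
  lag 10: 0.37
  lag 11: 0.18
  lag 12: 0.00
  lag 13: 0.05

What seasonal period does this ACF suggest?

The largest autocorrelation is r_5 = 0.59, with a weaker echo at lag 10 (0.37); the remaining lags stay at or below 0.30. The elevated value at lag 1 (0.30), dropping to 0.08 at lag 2, reflects decaying short-term dependence rather than seasonality.
The dominant spike at lag 5 indicates a seasonal period of 5.

5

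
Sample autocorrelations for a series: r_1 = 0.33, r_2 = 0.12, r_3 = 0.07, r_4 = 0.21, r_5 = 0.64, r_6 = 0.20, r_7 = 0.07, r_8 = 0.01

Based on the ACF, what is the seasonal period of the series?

5

The largest autocorrelation is r_5 = 0.64; the remaining lags stay at or below 0.33. The elevated value at lag 1 (0.33), dropping to 0.12 at lag 2, reflects decaying short-term dependence rather than seasonality.
The dominant spike at lag 5 indicates a seasonal period of 5.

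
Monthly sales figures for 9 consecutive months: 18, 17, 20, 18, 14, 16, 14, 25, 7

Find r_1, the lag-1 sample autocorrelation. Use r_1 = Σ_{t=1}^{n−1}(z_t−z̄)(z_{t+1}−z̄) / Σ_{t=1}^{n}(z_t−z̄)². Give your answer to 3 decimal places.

Mean z̄ = (18 + 17 + 20 + 18 + 14 + 16 + 14 + 25 + 7)/9 = 16.5556
Numerator Σ_{t=1}^{8}(z_t−z̄)(z_{t+1}−z̄) = -95.9753
Denominator Σ(z_t−z̄)² = 192.2222
r_1 = -95.9753 / 192.2222 = -0.499

-0.499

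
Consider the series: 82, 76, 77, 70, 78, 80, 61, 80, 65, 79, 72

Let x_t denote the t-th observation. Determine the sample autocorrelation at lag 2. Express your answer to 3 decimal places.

0.342

Mean x̄ = (82 + 76 + 77 + 70 + 78 + 80 + 61 + 80 + 65 + 79 + 72)/11 = 74.5455
Numerator Σ_{t=1}^{9}(x_t−x̄)(x_{t+2}−x̄) = 156.2231
Denominator Σ(x_t−x̄)² = 456.7273
r_2 = 156.2231 / 456.7273 = 0.342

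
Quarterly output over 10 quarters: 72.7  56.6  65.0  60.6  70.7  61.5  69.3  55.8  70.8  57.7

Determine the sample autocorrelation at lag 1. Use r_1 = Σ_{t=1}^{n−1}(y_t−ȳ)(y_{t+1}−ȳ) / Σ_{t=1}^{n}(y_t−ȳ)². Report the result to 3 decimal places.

-0.719

Mean ȳ = (72.7 + 56.6 + 65.0 + 60.6 + 70.7 + 61.5 + 69.3 + 55.8 + 70.8 + 57.7)/10 = 64.0700
Numerator Σ_{t=1}^{9}(y_t−ȳ)(y_{t+1}−ȳ) = -269.9059
Denominator Σ(y_t−ȳ)² = 375.3610
r_1 = -269.9059 / 375.3610 = -0.719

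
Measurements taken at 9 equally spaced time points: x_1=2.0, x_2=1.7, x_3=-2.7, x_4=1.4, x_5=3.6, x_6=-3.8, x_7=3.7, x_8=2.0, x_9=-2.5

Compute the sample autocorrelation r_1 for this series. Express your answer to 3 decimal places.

-0.454

Mean x̄ = (2.0 + 1.7 − 2.7 + 1.4 + 3.6 − 3.8 + 3.7 + 2.0 − 2.5)/9 = 0.6000
Numerator Σ_{t=1}^{8}(x_t−x̄)(x_{t+1}−x̄) = -29.1700
Denominator Σ(x_t−x̄)² = 64.2400
r_1 = -29.1700 / 64.2400 = -0.454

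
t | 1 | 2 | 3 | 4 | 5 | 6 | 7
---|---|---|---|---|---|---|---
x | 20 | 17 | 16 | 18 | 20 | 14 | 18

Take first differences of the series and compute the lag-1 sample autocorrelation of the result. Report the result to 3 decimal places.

First differences Δx: -3, -1, 2, 2, -6, 4
Mean of differences = -0.3333
Numerator Σ(Δx_t−Δx̄)(Δx_{t+1}−Δx̄) = -32.1111
Denominator Σ(Δx_t−Δx̄)² = 69.3333
r_1(Δx) = -32.1111 / 69.3333 = -0.463

-0.463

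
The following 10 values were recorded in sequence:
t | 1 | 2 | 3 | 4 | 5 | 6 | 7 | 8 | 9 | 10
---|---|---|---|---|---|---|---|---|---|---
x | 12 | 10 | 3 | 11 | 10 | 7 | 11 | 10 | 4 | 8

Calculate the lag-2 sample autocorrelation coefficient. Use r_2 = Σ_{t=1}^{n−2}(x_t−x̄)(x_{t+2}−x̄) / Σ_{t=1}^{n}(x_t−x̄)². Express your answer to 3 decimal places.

-0.452

Mean x̄ = (12 + 10 + 3 + 11 + 10 + 7 + 11 + 10 + 4 + 8)/10 = 8.6000
Numerator Σ_{t=1}^{8}(x_t−x̄)(x_{t+2}−x̄) = -38.1200
Denominator Σ(x_t−x̄)² = 84.4000
r_2 = -38.1200 / 84.4000 = -0.452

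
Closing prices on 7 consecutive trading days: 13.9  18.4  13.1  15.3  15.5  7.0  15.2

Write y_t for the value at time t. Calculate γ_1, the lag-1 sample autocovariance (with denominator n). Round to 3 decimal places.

Mean ȳ = (13.9 + 18.4 + 13.1 + 15.3 + 15.5 + 7.0 + 15.2)/7 = 14.0571
Deviations: -0.1571, 4.3429, -0.9571, 1.2429, 1.4429, -7.0571, 1.1429
Σ_{t=1}^{6}(y_t−ȳ)(y_{t+1}−ȳ) = -22.4833
γ_1 = -22.4833 / 7 = -3.212

-3.212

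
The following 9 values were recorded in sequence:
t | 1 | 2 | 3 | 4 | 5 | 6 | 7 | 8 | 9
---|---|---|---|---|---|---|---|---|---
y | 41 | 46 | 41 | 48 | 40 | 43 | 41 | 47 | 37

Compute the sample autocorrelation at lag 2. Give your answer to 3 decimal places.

0.397

Mean ȳ = (41 + 46 + 41 + 48 + 40 + 43 + 41 + 47 + 37)/9 = 42.6667
Numerator Σ_{t=1}^{7}(y_t−ȳ)(y_{t+2}−ȳ) = 42.1111
Denominator Σ(y_t−ȳ)² = 106.0000
r_2 = 42.1111 / 106.0000 = 0.397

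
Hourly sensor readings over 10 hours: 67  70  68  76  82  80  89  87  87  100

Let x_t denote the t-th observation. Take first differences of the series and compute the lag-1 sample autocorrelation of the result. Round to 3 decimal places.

-0.391

First differences Δx: 3, -2, 8, 6, -2, 9, -2, 0, 13
Mean of differences = 3.6667
Numerator Σ(Δx_t−Δx̄)(Δx_{t+1}−Δx̄) = -97.7778
Denominator Σ(Δx_t−Δx̄)² = 250.0000
r_1(Δx) = -97.7778 / 250.0000 = -0.391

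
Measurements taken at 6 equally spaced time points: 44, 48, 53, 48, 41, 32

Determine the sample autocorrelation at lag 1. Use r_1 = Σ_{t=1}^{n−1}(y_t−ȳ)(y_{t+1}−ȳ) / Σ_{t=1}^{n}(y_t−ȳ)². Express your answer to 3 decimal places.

0.344

Mean ȳ = (44 + 48 + 53 + 48 + 41 + 32)/6 = 44.3333
Deviations from mean: -0.3333, 3.6667, 8.6667, 3.6667, -3.3333, -12.3333
Σ(y_t−ȳ)(y_{t+1}−ȳ) = (-1.2222) + (31.7778) + (31.7778) + (-12.2222) + (41.1111) = 91.2222
Denominator Σ(y_t−ȳ)² = 265.3333
r_1 = 91.2222 / 265.3333 = 0.344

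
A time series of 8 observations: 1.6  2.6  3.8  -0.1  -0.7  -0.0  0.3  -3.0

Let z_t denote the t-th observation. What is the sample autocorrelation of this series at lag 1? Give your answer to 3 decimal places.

0.298

Mean z̄ = (1.6 + 2.6 + 3.8 − 0.1 − 0.7 − 0.0 + 0.3 − 3.0)/8 = 0.5625
Numerator Σ_{t=1}^{7}(z_t−z̄)(z_{t+1}−z̄) = 9.1948
Denominator Σ(z_t−z̄)² = 30.8188
r_1 = 9.1948 / 30.8188 = 0.298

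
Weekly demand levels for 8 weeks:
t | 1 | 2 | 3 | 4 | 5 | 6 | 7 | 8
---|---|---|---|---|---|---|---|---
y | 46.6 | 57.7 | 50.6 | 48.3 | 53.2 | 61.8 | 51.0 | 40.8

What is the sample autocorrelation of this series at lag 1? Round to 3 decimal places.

Mean ȳ = (46.6 + 57.7 + 50.6 + 48.3 + 53.2 + 61.8 + 51.0 + 40.8)/8 = 51.2500
Deviations from mean: -4.6500, 6.4500, -0.6500, -2.9500, 1.9500, 10.5500, -0.2500, -10.4500
Numerator Σ_{t=1}^{7}(y_t−ȳ)(y_{t+1}−ȳ) = -17.4725
Denominator Σ(y_t−ȳ)² = 296.7200
r_1 = -17.4725 / 296.7200 = -0.059

-0.059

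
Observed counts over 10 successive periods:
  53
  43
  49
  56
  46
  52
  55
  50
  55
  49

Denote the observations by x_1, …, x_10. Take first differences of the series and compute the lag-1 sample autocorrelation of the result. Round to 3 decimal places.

-0.470

First differences Δx: -10, 6, 7, -10, 6, 3, -5, 5, -6
Mean of differences = -0.4444
Numerator Σ(Δx_t−Δx̄)(Δx_{t+1}−Δx̄) = -194.8642
Denominator Σ(Δx_t−Δx̄)² = 414.2222
r_1(Δx) = -194.8642 / 414.2222 = -0.470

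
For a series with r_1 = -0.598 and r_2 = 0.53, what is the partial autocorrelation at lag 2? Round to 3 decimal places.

0.268

φ_{22} = (r_2 − r_1²) / (1 − r_1²)
r_1² = (-0.598)² = 0.357604
Numerator = 0.53 − 0.3576 = 0.1724; denominator = 1 − 0.3576 = 0.6424
φ_{22} = 0.1724 / 0.6424 = 0.268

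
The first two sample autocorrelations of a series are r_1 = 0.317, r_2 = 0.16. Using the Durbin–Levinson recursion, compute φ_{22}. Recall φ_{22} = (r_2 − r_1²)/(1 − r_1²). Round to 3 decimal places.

0.066

φ_{22} = (r_2 − r_1²) / (1 − r_1²)
r_1² = (0.317)² = 0.100489
Numerator = 0.16 − 0.1005 = 0.0595; denominator = 1 − 0.1005 = 0.8995
φ_{22} = 0.0595 / 0.8995 = 0.066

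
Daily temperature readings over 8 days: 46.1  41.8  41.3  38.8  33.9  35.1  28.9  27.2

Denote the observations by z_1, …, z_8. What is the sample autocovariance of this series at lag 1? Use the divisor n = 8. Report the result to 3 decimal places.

20.776

Mean z̄ = (46.1 + 41.8 + 41.3 + 38.8 + 33.9 + 35.1 + 28.9 + 27.2)/8 = 36.6375
Σ_{t=1}^{7}(z_t−z̄)(z_{t+1}−z̄) = 166.2111
γ_1 = 166.2111 / 8 = 20.776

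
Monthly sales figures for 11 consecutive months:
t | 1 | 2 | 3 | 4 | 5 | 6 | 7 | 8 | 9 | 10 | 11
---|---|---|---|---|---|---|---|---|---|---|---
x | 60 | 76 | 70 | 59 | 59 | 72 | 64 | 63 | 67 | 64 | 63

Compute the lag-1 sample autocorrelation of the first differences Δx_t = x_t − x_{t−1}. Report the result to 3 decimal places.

-0.202

First differences Δx: 16, -6, -11, 0, 13, -8, -1, 4, -3, -1
Mean of differences = 0.3000
Numerator Σ(Δx_t−Δx̄)(Δx_{t+1}−Δx̄) = -135.4900
Denominator Σ(Δx_t−Δx̄)² = 672.1000
r_1(Δx) = -135.4900 / 672.1000 = -0.202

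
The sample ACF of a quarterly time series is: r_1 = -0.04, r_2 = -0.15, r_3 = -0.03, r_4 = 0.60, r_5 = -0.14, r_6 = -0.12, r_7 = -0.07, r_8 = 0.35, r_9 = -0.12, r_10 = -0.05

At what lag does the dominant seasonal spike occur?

The largest autocorrelation is r_4 = 0.60, with a weaker echo at lag 8 (0.35); the remaining lags stay at or below -0.03.
The dominant spike at lag 4 indicates a seasonal period of 4.

4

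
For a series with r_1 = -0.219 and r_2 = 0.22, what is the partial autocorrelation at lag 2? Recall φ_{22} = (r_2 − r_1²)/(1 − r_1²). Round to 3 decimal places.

0.181

φ_{22} = (r_2 − r_1²) / (1 − r_1²)
r_1² = (-0.219)² = 0.047961
Numerator = 0.22 − 0.0480 = 0.1720; denominator = 1 − 0.0480 = 0.9520
φ_{22} = 0.1720 / 0.9520 = 0.181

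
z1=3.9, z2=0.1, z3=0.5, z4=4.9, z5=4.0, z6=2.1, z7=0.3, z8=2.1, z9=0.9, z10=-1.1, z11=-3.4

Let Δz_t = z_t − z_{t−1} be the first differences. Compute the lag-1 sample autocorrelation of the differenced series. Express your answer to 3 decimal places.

First differences Δz: -3.8, 0.4, 4.4, -0.9, -1.9, -1.8, 1.8, -1.2, -2.0, -2.3
Mean of differences = -0.7300
Numerator Σ(Δz_t−Δz̄)(Δz_{t+1}−Δz̄) = 1.6011
Denominator Σ(Δz_t−Δz̄)² = 50.2610
r_1(Δz) = 1.6011 / 50.2610 = 0.032

0.032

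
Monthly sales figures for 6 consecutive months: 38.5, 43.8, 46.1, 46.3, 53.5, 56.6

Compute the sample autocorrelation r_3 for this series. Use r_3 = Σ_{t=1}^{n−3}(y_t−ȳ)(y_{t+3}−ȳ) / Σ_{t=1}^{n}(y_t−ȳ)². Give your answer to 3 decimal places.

-0.111

Mean ȳ = (38.5 + 43.8 + 46.1 + 46.3 + 53.5 + 56.6)/6 = 47.4667
Deviations from mean: -8.9667, -3.6667, -1.3667, -1.1667, 6.0333, 9.1333
Σ(y_t−ȳ)(y_{t+3}−ȳ) = (10.4611) + (-22.1222) + (-12.4822) = -24.1433
Denominator Σ(y_t−ȳ)² = 216.8933
r_3 = -24.1433 / 216.8933 = -0.111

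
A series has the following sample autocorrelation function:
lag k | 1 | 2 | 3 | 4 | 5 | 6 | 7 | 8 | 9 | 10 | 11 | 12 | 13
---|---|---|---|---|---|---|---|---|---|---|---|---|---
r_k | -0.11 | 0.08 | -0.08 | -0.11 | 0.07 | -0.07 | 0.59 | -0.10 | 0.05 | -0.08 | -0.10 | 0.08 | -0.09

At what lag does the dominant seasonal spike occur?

The largest autocorrelation is r_7 = 0.59; the remaining lags stay at or below 0.08.
The dominant spike at lag 7 indicates a seasonal period of 7.

7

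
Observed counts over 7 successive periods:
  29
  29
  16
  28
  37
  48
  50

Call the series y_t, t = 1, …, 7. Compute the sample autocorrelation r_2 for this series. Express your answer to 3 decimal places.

Mean ȳ = (29 + 29 + 16 + 28 + 37 + 48 + 50)/7 = 33.8571
Σ(y_t−ȳ)(y_{t+2}−ȳ) = (86.7347) + (28.4490) + (-56.1224) + (-82.8367) + (50.7347) = 26.9592
Denominator Σ(y_t−ȳ)² = 870.8571
r_2 = 26.9592 / 870.8571 = 0.031

0.031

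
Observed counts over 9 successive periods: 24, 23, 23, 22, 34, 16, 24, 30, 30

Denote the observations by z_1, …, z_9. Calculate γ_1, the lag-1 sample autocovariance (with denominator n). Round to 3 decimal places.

Mean z̄ = (24 + 23 + 23 + 22 + 34 + 16 + 24 + 30 + 30)/9 = 25.1111
Σ_{t=1}^{8}(z_t−z̄)(z_{t+1}−z̄) = -66.6790
γ_1 = -66.6790 / 9 = -7.409

-7.409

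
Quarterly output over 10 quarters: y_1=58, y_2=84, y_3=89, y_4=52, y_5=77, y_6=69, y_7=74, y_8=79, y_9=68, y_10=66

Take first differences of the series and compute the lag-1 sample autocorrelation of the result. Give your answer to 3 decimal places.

First differences Δy: 26, 5, -37, 25, -8, 5, 5, -11, -2
Mean of differences = 0.8889
Numerator Σ(Δy_t−Δȳ)(Δy_{t+1}−Δȳ) = -1214.5679
Denominator Σ(Δy_t−Δȳ)² = 2926.8889
r_1(Δy) = -1214.5679 / 2926.8889 = -0.415

-0.415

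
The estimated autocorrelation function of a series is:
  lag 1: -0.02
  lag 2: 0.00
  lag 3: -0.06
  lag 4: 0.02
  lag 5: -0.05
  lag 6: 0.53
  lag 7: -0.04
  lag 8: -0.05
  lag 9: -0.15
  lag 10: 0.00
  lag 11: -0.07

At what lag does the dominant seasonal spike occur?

The largest autocorrelation is r_6 = 0.53; the remaining lags stay at or below 0.02.
The dominant spike at lag 6 indicates a seasonal period of 6.

6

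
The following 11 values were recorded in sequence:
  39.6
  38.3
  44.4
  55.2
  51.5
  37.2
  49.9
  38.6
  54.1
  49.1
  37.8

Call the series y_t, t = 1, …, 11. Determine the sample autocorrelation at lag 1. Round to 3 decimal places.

-0.143

Mean ȳ = (39.6 + 38.3 + 44.4 + 55.2 + 51.5 + 37.2 + 49.9 + 38.6 + 54.1 + 49.1 + 37.8)/11 = 45.0636
Numerator Σ_{t=1}^{10}(y_t−ȳ)(y_{t+1}−ȳ) = -71.2004
Denominator Σ(y_t−ȳ)² = 497.9255
r_1 = -71.2004 / 497.9255 = -0.143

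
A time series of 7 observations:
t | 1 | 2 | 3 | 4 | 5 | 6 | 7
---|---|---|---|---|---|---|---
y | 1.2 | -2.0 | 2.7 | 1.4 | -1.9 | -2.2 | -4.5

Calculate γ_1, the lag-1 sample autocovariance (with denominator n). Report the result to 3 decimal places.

0.759

Mean ȳ = (1.2 − 2.0 + 2.7 + 1.4 − 1.9 − 2.2 − 4.5)/7 = -0.7571
Deviations: 1.9571, -1.2429, 3.4571, 2.1571, -1.1429, -1.4429, -3.7429
Σ_{t=1}^{6}(y_t−ȳ)(y_{t+1}−ȳ) = 5.3124
γ_1 = 5.3124 / 7 = 0.759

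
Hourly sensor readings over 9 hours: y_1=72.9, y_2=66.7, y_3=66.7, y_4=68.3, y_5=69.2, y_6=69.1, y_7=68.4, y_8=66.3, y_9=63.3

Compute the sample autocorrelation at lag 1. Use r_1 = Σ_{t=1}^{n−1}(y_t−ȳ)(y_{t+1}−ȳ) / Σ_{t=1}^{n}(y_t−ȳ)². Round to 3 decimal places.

0.076

Mean ȳ = (72.9 + 66.7 + 66.7 + 68.3 + 69.2 + 69.1 + 68.4 + 66.3 + 63.3)/9 = 67.8778
Numerator Σ_{t=1}^{8}(y_t−ȳ)(y_{t+1}−ȳ) = 4.1862
Denominator Σ(y_t−ȳ)² = 55.1356
r_1 = 4.1862 / 55.1356 = 0.076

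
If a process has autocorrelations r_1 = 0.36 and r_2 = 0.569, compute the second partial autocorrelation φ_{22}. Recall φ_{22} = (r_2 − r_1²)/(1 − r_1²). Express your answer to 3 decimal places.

φ_{22} = (r_2 − r_1²) / (1 − r_1²)
r_1² = (0.36)² = 0.1296
Numerator = 0.569 − 0.1296 = 0.4394; denominator = 1 − 0.1296 = 0.8704
φ_{22} = 0.4394 / 0.8704 = 0.505

0.505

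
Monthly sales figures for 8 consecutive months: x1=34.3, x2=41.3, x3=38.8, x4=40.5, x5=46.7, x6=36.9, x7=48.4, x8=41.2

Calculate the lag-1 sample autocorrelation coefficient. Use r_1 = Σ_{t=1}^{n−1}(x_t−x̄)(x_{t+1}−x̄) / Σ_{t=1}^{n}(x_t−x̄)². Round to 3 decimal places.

-0.368

Mean x̄ = (34.3 + 41.3 + 38.8 + 40.5 + 46.7 + 36.9 + 48.4 + 41.2)/8 = 41.0125
Deviations from mean: -6.7125, 0.2875, -2.2125, -0.5125, 5.6875, -4.1125, 7.3875, 0.1875
Numerator Σ_{t=1}^{7}(x_t−x̄)(x_{t+1}−x̄) = -56.7327
Denominator Σ(x_t−x̄)² = 154.1688
r_1 = -56.7327 / 154.1688 = -0.368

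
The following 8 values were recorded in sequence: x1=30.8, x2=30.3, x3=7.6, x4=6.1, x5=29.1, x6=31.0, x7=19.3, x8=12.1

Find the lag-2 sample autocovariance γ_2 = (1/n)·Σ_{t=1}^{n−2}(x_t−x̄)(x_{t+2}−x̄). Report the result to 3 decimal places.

-79.057

Mean x̄ = (30.8 + 30.3 + 7.6 + 6.1 + 29.1 + 31.0 + 19.3 + 12.1)/8 = 20.7875
Σ_{t=1}^{6}(x_t−x̄)(x_{t+2}−x̄) = -632.4578
γ_2 = -632.4578 / 8 = -79.057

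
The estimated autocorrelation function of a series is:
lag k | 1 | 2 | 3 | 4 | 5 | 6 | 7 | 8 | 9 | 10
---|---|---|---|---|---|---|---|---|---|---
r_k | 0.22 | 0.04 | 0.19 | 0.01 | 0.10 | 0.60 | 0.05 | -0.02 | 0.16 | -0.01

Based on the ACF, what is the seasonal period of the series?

6

The largest autocorrelation is r_6 = 0.60; the remaining lags stay at or below 0.22. The elevated value at lag 1 (0.22), dropping to 0.04 at lag 2, reflects decaying short-term dependence rather than seasonality.
The dominant spike at lag 6 indicates a seasonal period of 6.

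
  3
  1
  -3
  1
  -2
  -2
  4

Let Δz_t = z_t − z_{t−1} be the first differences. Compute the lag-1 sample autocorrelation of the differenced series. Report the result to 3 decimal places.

First differences Δz: -2, -4, 4, -3, 0, 6
Mean of differences = 0.1667
Numerator Σ(Δz_t−Δz̄)(Δz_{t+1}−Δz̄) = -19.5278
Denominator Σ(Δz_t−Δz̄)² = 80.8333
r_1(Δz) = -19.5278 / 80.8333 = -0.242

-0.242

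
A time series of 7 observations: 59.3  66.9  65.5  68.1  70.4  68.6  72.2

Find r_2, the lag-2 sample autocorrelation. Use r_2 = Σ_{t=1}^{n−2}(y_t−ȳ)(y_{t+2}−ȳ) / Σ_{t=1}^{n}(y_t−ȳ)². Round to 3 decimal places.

0.240

Mean ȳ = (59.3 + 66.9 + 65.5 + 68.1 + 70.4 + 68.6 + 72.2)/7 = 67.2857
Deviations from mean: -7.9857, -0.3857, -1.7857, 0.8143, 3.1143, 1.3143, 4.9143
Σ(y_t−ȳ)(y_{t+2}−ȳ) = (14.2602) + (-0.3141) + (-5.5612) + (1.0702) + (15.3045) = 24.7596
Denominator Σ(y_t−ȳ)² = 103.3486
r_2 = 24.7596 / 103.3486 = 0.240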